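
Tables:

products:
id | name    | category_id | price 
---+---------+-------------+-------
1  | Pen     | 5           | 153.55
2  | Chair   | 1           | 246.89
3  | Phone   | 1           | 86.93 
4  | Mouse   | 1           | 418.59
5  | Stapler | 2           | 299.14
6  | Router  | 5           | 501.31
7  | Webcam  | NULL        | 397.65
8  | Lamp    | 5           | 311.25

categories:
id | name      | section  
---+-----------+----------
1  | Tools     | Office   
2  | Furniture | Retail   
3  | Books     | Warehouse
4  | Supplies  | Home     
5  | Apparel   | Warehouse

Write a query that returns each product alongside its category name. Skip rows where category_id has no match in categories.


INNER JOIN keeps only products rows whose category_id matches an id in categories. Walk through each product:
  - product 1 (Pen): category_id=5 -> matches Apparel
  - product 2 (Chair): category_id=1 -> matches Tools
  - product 3 (Phone): category_id=1 -> matches Tools
  - product 4 (Mouse): category_id=1 -> matches Tools
  - product 5 (Stapler): category_id=2 -> matches Furniture
  - product 6 (Router): category_id=5 -> matches Apparel
  - product 7 (Webcam): category_id=NULL, no match -> dropped
  - product 8 (Lamp): category_id=5 -> matches Apparel
So 1 of 8 rows is dropped.

SQL:
SELECT a.name, b.name AS category
FROM products a
INNER JOIN categories b ON a.category_id = b.id

Result:
name    | category 
--------+----------
Pen     | Apparel  
Chair   | Tools    
Phone   | Tools    
Mouse   | Tools    
Stapler | Furniture
Router  | Apparel  
Lamp    | Apparel  


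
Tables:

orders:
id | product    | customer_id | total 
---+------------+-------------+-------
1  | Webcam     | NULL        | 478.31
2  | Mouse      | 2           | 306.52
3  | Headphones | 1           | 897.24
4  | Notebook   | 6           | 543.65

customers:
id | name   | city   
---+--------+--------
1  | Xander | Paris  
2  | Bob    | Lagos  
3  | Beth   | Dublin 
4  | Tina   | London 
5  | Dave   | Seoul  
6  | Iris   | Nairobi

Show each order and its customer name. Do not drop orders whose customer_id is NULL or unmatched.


LEFT JOIN keeps every row from orders (the left table); where customer_id has no match in customers, the customer columns become NULL. Walk through each order:
  - order 1 (Webcam): customer_id=NULL, no match -> kept with NULL
  - order 2 (Mouse): customer_id=2 -> matches Bob
  - order 3 (Headphones): customer_id=1 -> matches Xander
  - order 4 (Notebook): customer_id=6 -> matches Iris
All 4 rows appear; 1 has NULL customer.

SQL:
SELECT a.product, b.name AS customer
FROM orders a
LEFT JOIN customers b ON a.customer_id = b.id

Result:
product    | customer
-----------+---------
Webcam     | NULL    
Mouse      | Bob     
Headphones | Xander  
Notebook   | Iris    


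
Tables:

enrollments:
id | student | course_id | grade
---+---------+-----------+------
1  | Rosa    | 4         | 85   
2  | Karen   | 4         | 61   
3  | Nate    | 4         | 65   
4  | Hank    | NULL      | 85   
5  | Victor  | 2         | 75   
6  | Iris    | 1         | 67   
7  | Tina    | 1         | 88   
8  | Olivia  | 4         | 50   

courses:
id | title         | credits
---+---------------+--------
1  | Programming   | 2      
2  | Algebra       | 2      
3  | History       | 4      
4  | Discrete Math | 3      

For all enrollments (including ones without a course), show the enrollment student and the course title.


LEFT JOIN keeps every row from enrollments (the left table); where course_id has no match in courses, the course columns become NULL. Walk through each enrollment:
  - enrollment 1 (Rosa): course_id=4 -> matches Discrete Math
  - enrollment 2 (Karen): course_id=4 -> matches Discrete Math
  - enrollment 3 (Nate): course_id=4 -> matches Discrete Math
  - enrollment 4 (Hank): course_id=NULL, no match -> kept with NULL
  - enrollment 5 (Victor): course_id=2 -> matches Algebra
  - enrollment 6 (Iris): course_id=1 -> matches Programming
  - enrollment 7 (Tina): course_id=1 -> matches Programming
  - enrollment 8 (Olivia): course_id=4 -> matches Discrete Math
All 8 rows appear; 1 has NULL course.

SQL:
SELECT a.student, b.title AS course
FROM enrollments a
LEFT JOIN courses b ON a.course_id = b.id

Result:
student | course       
--------+--------------
Rosa    | Discrete Math
Karen   | Discrete Math
Nate    | Discrete Math
Hank    | NULL         
Victor  | Algebra      
Iris    | Programming  
Tina    | Programming  
Olivia  | Discrete Math


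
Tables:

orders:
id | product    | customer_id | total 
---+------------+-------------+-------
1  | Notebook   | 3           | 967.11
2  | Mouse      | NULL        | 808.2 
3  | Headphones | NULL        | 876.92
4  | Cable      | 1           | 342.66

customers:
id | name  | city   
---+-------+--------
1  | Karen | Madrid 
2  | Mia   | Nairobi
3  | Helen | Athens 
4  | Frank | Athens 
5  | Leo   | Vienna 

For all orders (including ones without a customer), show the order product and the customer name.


LEFT JOIN keeps every row from orders (the left table); where customer_id has no match in customers, the customer columns become NULL. Walk through each order:
  - order 1 (Notebook): customer_id=3 -> matches Helen
  - order 2 (Mouse): customer_id=NULL, no match -> kept with NULL
  - order 3 (Headphones): customer_id=NULL, no match -> kept with NULL
  - order 4 (Cable): customer_id=1 -> matches Karen
All 4 rows appear; 2 have NULL customer.

SQL:
SELECT a.product, b.name AS customer
FROM orders a
LEFT JOIN customers b ON a.customer_id = b.id

Result:
product    | customer
-----------+---------
Notebook   | Helen   
Mouse      | NULL    
Headphones | NULL    
Cable      | Karen   


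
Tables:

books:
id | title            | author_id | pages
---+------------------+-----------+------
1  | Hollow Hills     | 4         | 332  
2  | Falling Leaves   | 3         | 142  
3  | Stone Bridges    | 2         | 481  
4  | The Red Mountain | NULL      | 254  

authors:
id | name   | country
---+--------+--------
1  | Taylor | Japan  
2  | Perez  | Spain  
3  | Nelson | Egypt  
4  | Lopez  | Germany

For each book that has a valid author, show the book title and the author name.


INNER JOIN keeps only books rows whose author_id matches an id in authors. Walk through each book:
  - book 1 (Hollow Hills): author_id=4 -> matches Lopez
  - book 2 (Falling Leaves): author_id=3 -> matches Nelson
  - book 3 (Stone Bridges): author_id=2 -> matches Perez
  - book 4 (The Red Mountain): author_id=NULL, no match -> dropped
So 1 of 4 rows is dropped.

SQL:
SELECT a.title, b.name AS author
FROM books a
INNER JOIN authors b ON a.author_id = b.id

Result:
title          | author
---------------+-------
Hollow Hills   | Lopez 
Falling Leaves | Nelson
Stone Bridges  | Perez 


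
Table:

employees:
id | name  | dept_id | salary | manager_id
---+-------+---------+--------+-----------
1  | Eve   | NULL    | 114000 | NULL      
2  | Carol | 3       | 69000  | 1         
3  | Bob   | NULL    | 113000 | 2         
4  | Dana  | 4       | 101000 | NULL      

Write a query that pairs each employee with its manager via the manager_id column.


This is a self-join: employees is joined to a second copy of itself, matching each row's manager_id to another row's id. Use LEFT JOIN so rows with manager_id=NULL are kept.
  - employee 1 (Eve): manager_id=NULL -> NULL
  - employee 2 (Carol): manager_id=1 -> Eve
  - employee 3 (Bob): manager_id=2 -> Carol
  - employee 4 (Dana): manager_id=NULL -> NULL

SQL:
SELECT a.name AS item, b.name AS manager
FROM employees a
LEFT JOIN employees b ON a.manager_id = b.id

Result:
item  | manager
------+--------
Eve   | NULL   
Carol | Eve    
Bob   | Carol  
Dana  | NULL   


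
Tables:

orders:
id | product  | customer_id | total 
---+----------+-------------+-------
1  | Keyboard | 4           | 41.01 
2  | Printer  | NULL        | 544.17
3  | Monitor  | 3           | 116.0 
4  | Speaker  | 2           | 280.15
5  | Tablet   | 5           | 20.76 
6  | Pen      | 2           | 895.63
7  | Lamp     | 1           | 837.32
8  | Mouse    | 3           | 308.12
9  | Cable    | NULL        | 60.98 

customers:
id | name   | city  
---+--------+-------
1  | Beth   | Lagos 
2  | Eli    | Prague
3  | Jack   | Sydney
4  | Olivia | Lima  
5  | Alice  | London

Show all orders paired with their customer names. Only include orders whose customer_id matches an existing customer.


INNER JOIN keeps only orders rows whose customer_id matches an id in customers. Walk through each order:
  - order 1 (Keyboard): customer_id=4 -> matches Olivia
  - order 2 (Printer): customer_id=NULL, no match -> dropped
  - order 3 (Monitor): customer_id=3 -> matches Jack
  - order 4 (Speaker): customer_id=2 -> matches Eli
  - order 5 (Tablet): customer_id=5 -> matches Alice
  - order 6 (Pen): customer_id=2 -> matches Eli
  - order 7 (Lamp): customer_id=1 -> matches Beth
  - order 8 (Mouse): customer_id=3 -> matches Jack
  - order 9 (Cable): customer_id=NULL, no match -> dropped
So 2 of 9 rows are dropped.

SQL:
SELECT a.product, b.name AS customer
FROM orders a
INNER JOIN customers b ON a.customer_id = b.id

Result:
product  | customer
---------+---------
Keyboard | Olivia  
Monitor  | Jack    
Speaker  | Eli     
Tablet   | Alice   
Pen      | Eli     
Lamp     | Beth    
Mouse    | Jack    


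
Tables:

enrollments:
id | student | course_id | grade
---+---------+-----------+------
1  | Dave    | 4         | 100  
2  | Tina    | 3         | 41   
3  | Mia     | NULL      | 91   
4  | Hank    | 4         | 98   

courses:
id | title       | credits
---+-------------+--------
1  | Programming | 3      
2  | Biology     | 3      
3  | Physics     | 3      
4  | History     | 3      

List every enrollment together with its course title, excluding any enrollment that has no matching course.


INNER JOIN keeps only enrollments rows whose course_id matches an id in courses. Walk through each enrollment:
  - enrollment 1 (Dave): course_id=4 -> matches History
  - enrollment 2 (Tina): course_id=3 -> matches Physics
  - enrollment 3 (Mia): course_id=NULL, no match -> dropped
  - enrollment 4 (Hank): course_id=4 -> matches History
So 1 of 4 rows is dropped.

SQL:
SELECT a.student, b.title AS course
FROM enrollments a
INNER JOIN courses b ON a.course_id = b.id

Result:
student | course 
--------+--------
Dave    | History
Tina    | Physics
Hank    | History


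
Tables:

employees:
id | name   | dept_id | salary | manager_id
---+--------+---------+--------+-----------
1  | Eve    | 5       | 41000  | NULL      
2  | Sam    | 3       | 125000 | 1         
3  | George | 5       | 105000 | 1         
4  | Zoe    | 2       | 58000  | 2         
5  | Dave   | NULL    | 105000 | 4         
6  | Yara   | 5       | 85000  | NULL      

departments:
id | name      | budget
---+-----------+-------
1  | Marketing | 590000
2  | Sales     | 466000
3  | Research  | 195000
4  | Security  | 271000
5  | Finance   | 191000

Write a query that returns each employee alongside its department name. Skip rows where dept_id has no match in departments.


INNER JOIN keeps only employees rows whose dept_id matches an id in departments. Walk through each employee:
  - employee 1 (Eve): dept_id=5 -> matches Finance
  - employee 2 (Sam): dept_id=3 -> matches Research
  - employee 3 (George): dept_id=5 -> matches Finance
  - employee 4 (Zoe): dept_id=2 -> matches Sales
  - employee 5 (Dave): dept_id=NULL, no match -> dropped
  - employee 6 (Yara): dept_id=5 -> matches Finance
So 1 of 6 rows is dropped.

SQL:
SELECT a.name, b.name AS department
FROM employees a
INNER JOIN departments b ON a.dept_id = b.id

Result:
name   | department
-------+-----------
Eve    | Finance   
Sam    | Research  
George | Finance   
Zoe    | Sales     
Yara   | Finance   


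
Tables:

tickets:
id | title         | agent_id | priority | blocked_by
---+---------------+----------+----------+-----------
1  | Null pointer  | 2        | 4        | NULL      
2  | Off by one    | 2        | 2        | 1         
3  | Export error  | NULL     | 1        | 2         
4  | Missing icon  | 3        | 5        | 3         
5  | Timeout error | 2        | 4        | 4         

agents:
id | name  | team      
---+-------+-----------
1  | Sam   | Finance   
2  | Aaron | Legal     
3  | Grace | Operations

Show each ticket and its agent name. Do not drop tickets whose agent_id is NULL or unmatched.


LEFT JOIN keeps every row from tickets (the left table); where agent_id has no match in agents, the agent columns become NULL. Walk through each ticket:
  - ticket 1 (Null pointer): agent_id=2 -> matches Aaron
  - ticket 2 (Off by one): agent_id=2 -> matches Aaron
  - ticket 3 (Export error): agent_id=NULL, no match -> kept with NULL
  - ticket 4 (Missing icon): agent_id=3 -> matches Grace
  - ticket 5 (Timeout error): agent_id=2 -> matches Aaron
All 5 rows appear; 1 has NULL agent.

SQL:
SELECT a.title, b.name AS agent
FROM tickets a
LEFT JOIN agents b ON a.agent_id = b.id

Result:
title         | agent
--------------+------
Null pointer  | Aaron
Off by one    | Aaron
Export error  | NULL 
Missing icon  | Grace
Timeout error | Aaron


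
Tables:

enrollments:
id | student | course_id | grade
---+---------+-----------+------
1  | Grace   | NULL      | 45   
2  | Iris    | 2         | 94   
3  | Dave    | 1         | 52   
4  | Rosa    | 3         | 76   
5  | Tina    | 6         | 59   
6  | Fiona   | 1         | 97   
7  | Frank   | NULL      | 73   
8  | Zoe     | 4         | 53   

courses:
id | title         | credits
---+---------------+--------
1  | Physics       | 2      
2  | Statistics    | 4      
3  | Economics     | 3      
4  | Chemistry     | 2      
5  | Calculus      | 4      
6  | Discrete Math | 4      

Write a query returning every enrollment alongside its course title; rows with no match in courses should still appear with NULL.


LEFT JOIN keeps every row from enrollments (the left table); where course_id has no match in courses, the course columns become NULL. Walk through each enrollment:
  - enrollment 1 (Grace): course_id=NULL, no match -> kept with NULL
  - enrollment 2 (Iris): course_id=2 -> matches Statistics
  - enrollment 3 (Dave): course_id=1 -> matches Physics
  - enrollment 4 (Rosa): course_id=3 -> matches Economics
  - enrollment 5 (Tina): course_id=6 -> matches Discrete Math
  - enrollment 6 (Fiona): course_id=1 -> matches Physics
  - enrollment 7 (Frank): course_id=NULL, no match -> kept with NULL
  - enrollment 8 (Zoe): course_id=4 -> matches Chemistry
All 8 rows appear; 2 have NULL course.

SQL:
SELECT a.student, b.title AS course
FROM enrollments a
LEFT JOIN courses b ON a.course_id = b.id

Result:
student | course       
--------+--------------
Grace   | NULL         
Iris    | Statistics   
Dave    | Physics      
Rosa    | Economics    
Tina    | Discrete Math
Fiona   | Physics      
Frank   | NULL         
Zoe     | Chemistry    


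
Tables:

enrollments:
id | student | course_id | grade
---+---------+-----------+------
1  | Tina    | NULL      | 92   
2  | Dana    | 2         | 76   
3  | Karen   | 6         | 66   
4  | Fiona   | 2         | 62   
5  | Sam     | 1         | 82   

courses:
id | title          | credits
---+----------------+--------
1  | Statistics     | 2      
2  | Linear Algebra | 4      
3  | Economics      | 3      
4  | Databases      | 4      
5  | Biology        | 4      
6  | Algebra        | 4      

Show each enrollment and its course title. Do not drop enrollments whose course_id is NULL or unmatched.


LEFT JOIN keeps every row from enrollments (the left table); where course_id has no match in courses, the course columns become NULL. Walk through each enrollment:
  - enrollment 1 (Tina): course_id=NULL, no match -> kept with NULL
  - enrollment 2 (Dana): course_id=2 -> matches Linear Algebra
  - enrollment 3 (Karen): course_id=6 -> matches Algebra
  - enrollment 4 (Fiona): course_id=2 -> matches Linear Algebra
  - enrollment 5 (Sam): course_id=1 -> matches Statistics
All 5 rows appear; 1 has NULL course.

SQL:
SELECT a.student, b.title AS course
FROM enrollments a
LEFT JOIN courses b ON a.course_id = b.id

Result:
student | course        
--------+---------------
Tina    | NULL          
Dana    | Linear Algebra
Karen   | Algebra       
Fiona   | Linear Algebra
Sam     | Statistics    


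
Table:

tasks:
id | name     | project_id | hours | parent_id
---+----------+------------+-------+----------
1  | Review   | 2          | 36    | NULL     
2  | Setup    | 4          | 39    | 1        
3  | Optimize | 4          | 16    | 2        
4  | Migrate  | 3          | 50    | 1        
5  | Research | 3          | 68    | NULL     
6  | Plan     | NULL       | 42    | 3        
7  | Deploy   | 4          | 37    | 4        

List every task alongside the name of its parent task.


This is a self-join: tasks is joined to a second copy of itself, matching each row's parent_id to another row's id. Use LEFT JOIN so rows with parent_id=NULL are kept.
  - task 1 (Review): parent_id=NULL -> NULL
  - task 2 (Setup): parent_id=1 -> Review
  - task 3 (Optimize): parent_id=2 -> Setup
  - task 4 (Migrate): parent_id=1 -> Review
  - task 5 (Research): parent_id=NULL -> NULL
  - task 6 (Plan): parent_id=3 -> Optimize
  - task 7 (Deploy): parent_id=4 -> Migrate

SQL:
SELECT a.name AS item, b.name AS parent
FROM tasks a
LEFT JOIN tasks b ON a.parent_id = b.id

Result:
item     | parent  
---------+---------
Review   | NULL    
Setup    | Review  
Optimize | Setup   
Migrate  | Review  
Research | NULL    
Plan     | Optimize
Deploy   | Migrate 


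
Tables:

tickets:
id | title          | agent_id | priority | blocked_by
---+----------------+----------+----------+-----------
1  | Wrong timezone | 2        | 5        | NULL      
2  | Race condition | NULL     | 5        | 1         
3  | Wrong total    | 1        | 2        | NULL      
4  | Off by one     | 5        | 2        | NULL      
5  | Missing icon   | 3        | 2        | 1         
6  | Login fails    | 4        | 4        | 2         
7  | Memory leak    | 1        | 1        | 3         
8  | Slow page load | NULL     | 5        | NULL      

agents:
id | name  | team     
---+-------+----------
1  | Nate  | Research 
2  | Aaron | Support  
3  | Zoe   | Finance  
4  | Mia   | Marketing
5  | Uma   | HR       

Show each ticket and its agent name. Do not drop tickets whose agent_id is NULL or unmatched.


LEFT JOIN keeps every row from tickets (the left table); where agent_id has no match in agents, the agent columns become NULL. Walk through each ticket:
  - ticket 1 (Wrong timezone): agent_id=2 -> matches Aaron
  - ticket 2 (Race condition): agent_id=NULL, no match -> kept with NULL
  - ticket 3 (Wrong total): agent_id=1 -> matches Nate
  - ticket 4 (Off by one): agent_id=5 -> matches Uma
  - ticket 5 (Missing icon): agent_id=3 -> matches Zoe
  - ticket 6 (Login fails): agent_id=4 -> matches Mia
  - ticket 7 (Memory leak): agent_id=1 -> matches Nate
  - ticket 8 (Slow page load): agent_id=NULL, no match -> kept with NULL
All 8 rows appear; 2 have NULL agent.

SQL:
SELECT a.title, b.name AS agent
FROM tickets a
LEFT JOIN agents b ON a.agent_id = b.id

Result:
title          | agent
---------------+------
Wrong timezone | Aaron
Race condition | NULL 
Wrong total    | Nate 
Off by one     | Uma  
Missing icon   | Zoe  
Login fails    | Mia  
Memory leak    | Nate 
Slow page load | NULL 


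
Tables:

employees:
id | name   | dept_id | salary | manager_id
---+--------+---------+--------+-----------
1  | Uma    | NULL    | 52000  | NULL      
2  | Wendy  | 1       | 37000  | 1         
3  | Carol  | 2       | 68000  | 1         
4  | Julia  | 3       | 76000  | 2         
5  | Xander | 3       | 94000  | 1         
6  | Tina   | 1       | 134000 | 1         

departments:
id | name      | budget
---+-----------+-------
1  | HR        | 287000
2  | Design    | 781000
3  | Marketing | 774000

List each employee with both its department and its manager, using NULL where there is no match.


Two LEFT JOINs from the same base table employees: one to departments via dept_id, one to employees itself via manager_id. Both are LEFT so every employee is preserved.
Match against departments:
  - employee 1 (Uma): dept_id=NULL, no match -> kept with NULL
  - employee 2 (Wendy): dept_id=1 -> matches HR
  - employee 3 (Carol): dept_id=2 -> matches Design
  - employee 4 (Julia): dept_id=3 -> matches Marketing
  - employee 5 (Xander): dept_id=3 -> matches Marketing
  - employee 6 (Tina): dept_id=1 -> matches HR
Match against employees (self):
  - employee 1 (Uma): manager_id=NULL -> NULL
  - employee 2 (Wendy): manager_id=1 -> Uma
  - employee 3 (Carol): manager_id=1 -> Uma
  - employee 4 (Julia): manager_id=2 -> Wendy
  - employee 5 (Xander): manager_id=1 -> Uma
  - employee 6 (Tina): manager_id=1 -> Uma

SQL:
SELECT a.name, b.name AS department, c.name AS manager
FROM employees a
LEFT JOIN departments b ON a.dept_id = b.id
LEFT JOIN employees c ON a.manager_id = c.id

Result:
name   | department | manager
-------+------------+--------
Uma    | NULL       | NULL   
Wendy  | HR         | Uma    
Carol  | Design     | Uma    
Julia  | Marketing  | Wendy  
Xander | Marketing  | Uma    
Tina   | HR         | Uma    


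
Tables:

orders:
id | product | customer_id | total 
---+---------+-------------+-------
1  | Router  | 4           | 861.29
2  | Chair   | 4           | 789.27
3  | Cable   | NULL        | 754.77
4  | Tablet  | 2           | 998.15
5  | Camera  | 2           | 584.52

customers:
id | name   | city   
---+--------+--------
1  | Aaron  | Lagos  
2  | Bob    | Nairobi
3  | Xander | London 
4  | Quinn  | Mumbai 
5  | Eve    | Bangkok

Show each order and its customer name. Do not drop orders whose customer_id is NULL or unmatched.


LEFT JOIN keeps every row from orders (the left table); where customer_id has no match in customers, the customer columns become NULL. Walk through each order:
  - order 1 (Router): customer_id=4 -> matches Quinn
  - order 2 (Chair): customer_id=4 -> matches Quinn
  - order 3 (Cable): customer_id=NULL, no match -> kept with NULL
  - order 4 (Tablet): customer_id=2 -> matches Bob
  - order 5 (Camera): customer_id=2 -> matches Bob
All 5 rows appear; 1 has NULL customer.

SQL:
SELECT a.product, b.name AS customer
FROM orders a
LEFT JOIN customers b ON a.customer_id = b.id

Result:
product | customer
--------+---------
Router  | Quinn   
Chair   | Quinn   
Cable   | NULL    
Tablet  | Bob     
Camera  | Bob     


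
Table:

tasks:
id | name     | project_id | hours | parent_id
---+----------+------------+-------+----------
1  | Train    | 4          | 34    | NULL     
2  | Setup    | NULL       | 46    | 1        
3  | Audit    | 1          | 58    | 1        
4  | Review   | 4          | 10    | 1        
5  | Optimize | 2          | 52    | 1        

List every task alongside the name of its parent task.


This is a self-join: tasks is joined to a second copy of itself, matching each row's parent_id to another row's id. Use LEFT JOIN so rows with parent_id=NULL are kept.
  - task 1 (Train): parent_id=NULL -> NULL
  - task 2 (Setup): parent_id=1 -> Train
  - task 3 (Audit): parent_id=1 -> Train
  - task 4 (Review): parent_id=1 -> Train
  - task 5 (Optimize): parent_id=1 -> Train

SQL:
SELECT a.name AS item, b.name AS parent
FROM tasks a
LEFT JOIN tasks b ON a.parent_id = b.id

Result:
item     | parent
---------+-------
Train    | NULL  
Setup    | Train 
Audit    | Train 
Review   | Train 
Optimize | Train 


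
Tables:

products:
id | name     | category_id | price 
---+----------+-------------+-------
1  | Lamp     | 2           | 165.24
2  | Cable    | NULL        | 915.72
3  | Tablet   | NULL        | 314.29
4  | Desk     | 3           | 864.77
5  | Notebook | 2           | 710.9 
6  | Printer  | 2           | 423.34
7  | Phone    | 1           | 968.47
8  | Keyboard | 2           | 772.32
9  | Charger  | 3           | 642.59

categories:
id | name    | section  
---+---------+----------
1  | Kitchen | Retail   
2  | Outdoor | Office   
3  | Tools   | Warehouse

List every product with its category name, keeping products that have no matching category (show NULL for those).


LEFT JOIN keeps every row from products (the left table); where category_id has no match in categories, the category columns become NULL. Walk through each product:
  - product 1 (Lamp): category_id=2 -> matches Outdoor
  - product 2 (Cable): category_id=NULL, no match -> kept with NULL
  - product 3 (Tablet): category_id=NULL, no match -> kept with NULL
  - product 4 (Desk): category_id=3 -> matches Tools
  - product 5 (Notebook): category_id=2 -> matches Outdoor
  - product 6 (Printer): category_id=2 -> matches Outdoor
  - product 7 (Phone): category_id=1 -> matches Kitchen
  - product 8 (Keyboard): category_id=2 -> matches Outdoor
  - product 9 (Charger): category_id=3 -> matches Tools
All 9 rows appear; 2 have NULL category.

SQL:
SELECT a.name, b.name AS category
FROM products a
LEFT JOIN categories b ON a.category_id = b.id

Result:
name     | category
---------+---------
Lamp     | Outdoor 
Cable    | NULL    
Tablet   | NULL    
Desk     | Tools   
Notebook | Outdoor 
Printer  | Outdoor 
Phone    | Kitchen 
Keyboard | Outdoor 
Charger  | Tools   


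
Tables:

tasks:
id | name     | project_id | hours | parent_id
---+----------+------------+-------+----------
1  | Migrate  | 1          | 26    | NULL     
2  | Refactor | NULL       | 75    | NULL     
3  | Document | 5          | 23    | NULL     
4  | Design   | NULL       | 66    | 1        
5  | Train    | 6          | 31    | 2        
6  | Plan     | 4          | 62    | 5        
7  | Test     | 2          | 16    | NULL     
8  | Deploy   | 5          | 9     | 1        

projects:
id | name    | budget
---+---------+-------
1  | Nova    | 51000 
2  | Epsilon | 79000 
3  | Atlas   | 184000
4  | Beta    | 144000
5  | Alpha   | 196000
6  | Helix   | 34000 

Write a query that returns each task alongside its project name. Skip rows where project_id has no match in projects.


INNER JOIN keeps only tasks rows whose project_id matches an id in projects. Walk through each task:
  - task 1 (Migrate): project_id=1 -> matches Nova
  - task 2 (Refactor): project_id=NULL, no match -> dropped
  - task 3 (Document): project_id=5 -> matches Alpha
  - task 4 (Design): project_id=NULL, no match -> dropped
  - task 5 (Train): project_id=6 -> matches Helix
  - task 6 (Plan): project_id=4 -> matches Beta
  - task 7 (Test): project_id=2 -> matches Epsilon
  - task 8 (Deploy): project_id=5 -> matches Alpha
So 2 of 8 rows are dropped.

SQL:
SELECT a.name, b.name AS project
FROM tasks a
INNER JOIN projects b ON a.project_id = b.id

Result:
name     | project
---------+--------
Migrate  | Nova   
Document | Alpha  
Train    | Helix  
Plan     | Beta   
Test     | Epsilon
Deploy   | Alpha  


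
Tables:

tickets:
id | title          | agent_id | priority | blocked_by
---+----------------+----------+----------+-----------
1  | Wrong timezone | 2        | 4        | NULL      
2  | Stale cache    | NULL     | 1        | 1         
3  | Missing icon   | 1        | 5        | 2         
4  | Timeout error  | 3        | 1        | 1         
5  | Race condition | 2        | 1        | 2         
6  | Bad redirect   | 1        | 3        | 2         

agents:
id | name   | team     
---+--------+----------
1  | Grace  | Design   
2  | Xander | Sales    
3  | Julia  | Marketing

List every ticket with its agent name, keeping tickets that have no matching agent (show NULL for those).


LEFT JOIN keeps every row from tickets (the left table); where agent_id has no match in agents, the agent columns become NULL. Walk through each ticket:
  - ticket 1 (Wrong timezone): agent_id=2 -> matches Xander
  - ticket 2 (Stale cache): agent_id=NULL, no match -> kept with NULL
  - ticket 3 (Missing icon): agent_id=1 -> matches Grace
  - ticket 4 (Timeout error): agent_id=3 -> matches Julia
  - ticket 5 (Race condition): agent_id=2 -> matches Xander
  - ticket 6 (Bad redirect): agent_id=1 -> matches Grace
All 6 rows appear; 1 has NULL agent.

SQL:
SELECT a.title, b.name AS agent
FROM tickets a
LEFT JOIN agents b ON a.agent_id = b.id

Result:
title          | agent 
---------------+-------
Wrong timezone | Xander
Stale cache    | NULL  
Missing icon   | Grace 
Timeout error  | Julia 
Race condition | Xander
Bad redirect   | Grace 


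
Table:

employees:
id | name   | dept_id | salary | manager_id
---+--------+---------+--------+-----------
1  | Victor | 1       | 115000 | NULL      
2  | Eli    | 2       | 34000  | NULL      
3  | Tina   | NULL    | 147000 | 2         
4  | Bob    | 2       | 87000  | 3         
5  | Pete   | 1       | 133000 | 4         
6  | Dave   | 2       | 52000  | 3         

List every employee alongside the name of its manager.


This is a self-join: employees is joined to a second copy of itself, matching each row's manager_id to another row's id. Use LEFT JOIN so rows with manager_id=NULL are kept.
  - employee 1 (Victor): manager_id=NULL -> NULL
  - employee 2 (Eli): manager_id=NULL -> NULL
  - employee 3 (Tina): manager_id=2 -> Eli
  - employee 4 (Bob): manager_id=3 -> Tina
  - employee 5 (Pete): manager_id=4 -> Bob
  - employee 6 (Dave): manager_id=3 -> Tina

SQL:
SELECT a.name AS item, b.name AS manager
FROM employees a
LEFT JOIN employees b ON a.manager_id = b.id

Result:
item   | manager
-------+--------
Victor | NULL   
Eli    | NULL   
Tina   | Eli    
Bob    | Tina   
Pete   | Bob    
Dave   | Tina   


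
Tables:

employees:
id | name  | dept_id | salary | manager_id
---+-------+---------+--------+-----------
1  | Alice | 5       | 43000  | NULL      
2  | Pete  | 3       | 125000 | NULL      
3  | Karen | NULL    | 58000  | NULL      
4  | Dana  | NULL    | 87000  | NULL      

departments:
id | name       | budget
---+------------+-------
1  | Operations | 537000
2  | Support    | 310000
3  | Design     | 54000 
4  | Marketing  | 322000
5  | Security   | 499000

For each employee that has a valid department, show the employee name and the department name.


INNER JOIN keeps only employees rows whose dept_id matches an id in departments. Walk through each employee:
  - employee 1 (Alice): dept_id=5 -> matches Security
  - employee 2 (Pete): dept_id=3 -> matches Design
  - employee 3 (Karen): dept_id=NULL, no match -> dropped
  - employee 4 (Dana): dept_id=NULL, no match -> dropped
So 2 of 4 rows are dropped.

SQL:
SELECT a.name, b.name AS department
FROM employees a
INNER JOIN departments b ON a.dept_id = b.id

Result:
name  | department
------+-----------
Alice | Security  
Pete  | Design    


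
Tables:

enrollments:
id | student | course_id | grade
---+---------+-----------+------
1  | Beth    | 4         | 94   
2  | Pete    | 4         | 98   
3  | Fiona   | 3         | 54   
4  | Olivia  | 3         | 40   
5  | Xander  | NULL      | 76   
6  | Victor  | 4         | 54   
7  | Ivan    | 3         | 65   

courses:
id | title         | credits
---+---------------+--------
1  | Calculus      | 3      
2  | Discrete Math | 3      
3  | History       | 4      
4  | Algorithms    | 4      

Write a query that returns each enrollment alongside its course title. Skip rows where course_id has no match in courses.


INNER JOIN keeps only enrollments rows whose course_id matches an id in courses. Walk through each enrollment:
  - enrollment 1 (Beth): course_id=4 -> matches Algorithms
  - enrollment 2 (Pete): course_id=4 -> matches Algorithms
  - enrollment 3 (Fiona): course_id=3 -> matches History
  - enrollment 4 (Olivia): course_id=3 -> matches History
  - enrollment 5 (Xander): course_id=NULL, no match -> dropped
  - enrollment 6 (Victor): course_id=4 -> matches Algorithms
  - enrollment 7 (Ivan): course_id=3 -> matches History
So 1 of 7 rows is dropped.

SQL:
SELECT a.student, b.title AS course
FROM enrollments a
INNER JOIN courses b ON a.course_id = b.id

Result:
student | course    
--------+-----------
Beth    | Algorithms
Pete    | Algorithms
Fiona   | History   
Olivia  | History   
Victor  | Algorithms
Ivan    | History   


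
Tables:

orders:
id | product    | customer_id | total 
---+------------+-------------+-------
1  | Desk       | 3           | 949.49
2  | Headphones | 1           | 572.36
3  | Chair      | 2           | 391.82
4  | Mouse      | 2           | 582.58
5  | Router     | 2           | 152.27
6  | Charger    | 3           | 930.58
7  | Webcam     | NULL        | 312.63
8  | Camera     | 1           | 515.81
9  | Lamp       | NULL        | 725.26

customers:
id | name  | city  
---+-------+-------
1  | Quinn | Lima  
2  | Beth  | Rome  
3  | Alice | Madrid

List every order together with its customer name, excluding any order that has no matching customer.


INNER JOIN keeps only orders rows whose customer_id matches an id in customers. Walk through each order:
  - order 1 (Desk): customer_id=3 -> matches Alice
  - order 2 (Headphones): customer_id=1 -> matches Quinn
  - order 3 (Chair): customer_id=2 -> matches Beth
  - order 4 (Mouse): customer_id=2 -> matches Beth
  - order 5 (Router): customer_id=2 -> matches Beth
  - order 6 (Charger): customer_id=3 -> matches Alice
  - order 7 (Webcam): customer_id=NULL, no match -> dropped
  - order 8 (Camera): customer_id=1 -> matches Quinn
  - order 9 (Lamp): customer_id=NULL, no match -> dropped
So 2 of 9 rows are dropped.

SQL:
SELECT a.product, b.name AS customer
FROM orders a
INNER JOIN customers b ON a.customer_id = b.id

Result:
product    | customer
-----------+---------
Desk       | Alice   
Headphones | Quinn   
Chair      | Beth    
Mouse      | Beth    
Router     | Beth    
Charger    | Alice   
Camera     | Quinn   


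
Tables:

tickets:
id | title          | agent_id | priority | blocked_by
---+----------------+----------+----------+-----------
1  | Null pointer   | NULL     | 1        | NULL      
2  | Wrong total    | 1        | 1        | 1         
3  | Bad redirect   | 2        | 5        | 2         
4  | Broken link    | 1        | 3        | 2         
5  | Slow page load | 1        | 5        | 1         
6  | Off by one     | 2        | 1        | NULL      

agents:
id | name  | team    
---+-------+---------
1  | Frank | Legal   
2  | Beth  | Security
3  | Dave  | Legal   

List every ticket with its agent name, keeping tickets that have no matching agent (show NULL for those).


LEFT JOIN keeps every row from tickets (the left table); where agent_id has no match in agents, the agent columns become NULL. Walk through each ticket:
  - ticket 1 (Null pointer): agent_id=NULL, no match -> kept with NULL
  - ticket 2 (Wrong total): agent_id=1 -> matches Frank
  - ticket 3 (Bad redirect): agent_id=2 -> matches Beth
  - ticket 4 (Broken link): agent_id=1 -> matches Frank
  - ticket 5 (Slow page load): agent_id=1 -> matches Frank
  - ticket 6 (Off by one): agent_id=2 -> matches Beth
All 6 rows appear; 1 has NULL agent.

SQL:
SELECT a.title, b.name AS agent
FROM tickets a
LEFT JOIN agents b ON a.agent_id = b.id

Result:
title          | agent
---------------+------
Null pointer   | NULL 
Wrong total    | Frank
Bad redirect   | Beth 
Broken link    | Frank
Slow page load | Frank
Off by one     | Beth 


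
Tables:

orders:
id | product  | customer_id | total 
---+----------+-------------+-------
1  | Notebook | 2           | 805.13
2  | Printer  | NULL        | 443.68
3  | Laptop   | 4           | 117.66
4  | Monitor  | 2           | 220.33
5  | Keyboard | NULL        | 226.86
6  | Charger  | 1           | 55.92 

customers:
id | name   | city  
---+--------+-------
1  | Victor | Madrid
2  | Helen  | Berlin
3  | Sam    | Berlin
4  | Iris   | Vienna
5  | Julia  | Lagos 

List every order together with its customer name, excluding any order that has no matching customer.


INNER JOIN keeps only orders rows whose customer_id matches an id in customers. Walk through each order:
  - order 1 (Notebook): customer_id=2 -> matches Helen
  - order 2 (Printer): customer_id=NULL, no match -> dropped
  - order 3 (Laptop): customer_id=4 -> matches Iris
  - order 4 (Monitor): customer_id=2 -> matches Helen
  - order 5 (Keyboard): customer_id=NULL, no match -> dropped
  - order 6 (Charger): customer_id=1 -> matches Victor
So 2 of 6 rows are dropped.

SQL:
SELECT a.product, b.name AS customer
FROM orders a
INNER JOIN customers b ON a.customer_id = b.id

Result:
product  | customer
---------+---------
Notebook | Helen   
Laptop   | Iris    
Monitor  | Helen   
Charger  | Victor  


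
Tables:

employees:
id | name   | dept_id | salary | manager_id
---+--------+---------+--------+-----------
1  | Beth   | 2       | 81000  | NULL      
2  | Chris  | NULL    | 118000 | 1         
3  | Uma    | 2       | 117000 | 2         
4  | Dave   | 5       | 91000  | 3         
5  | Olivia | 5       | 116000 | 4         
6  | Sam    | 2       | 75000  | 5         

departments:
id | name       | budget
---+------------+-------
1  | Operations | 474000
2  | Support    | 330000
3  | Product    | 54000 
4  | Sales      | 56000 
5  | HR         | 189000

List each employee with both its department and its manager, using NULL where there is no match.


Two LEFT JOINs from the same base table employees: one to departments via dept_id, one to employees itself via manager_id. Both are LEFT so every employee is preserved.
Match against departments:
  - employee 1 (Beth): dept_id=2 -> matches Support
  - employee 2 (Chris): dept_id=NULL, no match -> kept with NULL
  - employee 3 (Uma): dept_id=2 -> matches Support
  - employee 4 (Dave): dept_id=5 -> matches HR
  - employee 5 (Olivia): dept_id=5 -> matches HR
  - employee 6 (Sam): dept_id=2 -> matches Support
Match against employees (self):
  - employee 1 (Beth): manager_id=NULL -> NULL
  - employee 2 (Chris): manager_id=1 -> Beth
  - employee 3 (Uma): manager_id=2 -> Chris
  - employee 4 (Dave): manager_id=3 -> Uma
  - employee 5 (Olivia): manager_id=4 -> Dave
  - employee 6 (Sam): manager_id=5 -> Olivia

SQL:
SELECT a.name, b.name AS department, c.name AS manager
FROM employees a
LEFT JOIN departments b ON a.dept_id = b.id
LEFT JOIN employees c ON a.manager_id = c.id

Result:
name   | department | manager
-------+------------+--------
Beth   | Support    | NULL   
Chris  | NULL       | Beth   
Uma    | Support    | Chris  
Dave   | HR         | Uma    
Olivia | HR         | Dave   
Sam    | Support    | Olivia 


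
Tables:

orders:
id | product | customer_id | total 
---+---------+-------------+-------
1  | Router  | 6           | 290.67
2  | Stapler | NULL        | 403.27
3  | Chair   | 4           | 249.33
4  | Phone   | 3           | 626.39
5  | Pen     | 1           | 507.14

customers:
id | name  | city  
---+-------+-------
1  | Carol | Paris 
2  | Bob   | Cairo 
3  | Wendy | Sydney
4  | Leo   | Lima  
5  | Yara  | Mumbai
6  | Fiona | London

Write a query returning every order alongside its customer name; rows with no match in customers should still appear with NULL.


LEFT JOIN keeps every row from orders (the left table); where customer_id has no match in customers, the customer columns become NULL. Walk through each order:
  - order 1 (Router): customer_id=6 -> matches Fiona
  - order 2 (Stapler): customer_id=NULL, no match -> kept with NULL
  - order 3 (Chair): customer_id=4 -> matches Leo
  - order 4 (Phone): customer_id=3 -> matches Wendy
  - order 5 (Pen): customer_id=1 -> matches Carol
All 5 rows appear; 1 has NULL customer.

SQL:
SELECT a.product, b.name AS customer
FROM orders a
LEFT JOIN customers b ON a.customer_id = b.id

Result:
product | customer
--------+---------
Router  | Fiona   
Stapler | NULL    
Chair   | Leo     
Phone   | Wendy   
Pen     | Carol   


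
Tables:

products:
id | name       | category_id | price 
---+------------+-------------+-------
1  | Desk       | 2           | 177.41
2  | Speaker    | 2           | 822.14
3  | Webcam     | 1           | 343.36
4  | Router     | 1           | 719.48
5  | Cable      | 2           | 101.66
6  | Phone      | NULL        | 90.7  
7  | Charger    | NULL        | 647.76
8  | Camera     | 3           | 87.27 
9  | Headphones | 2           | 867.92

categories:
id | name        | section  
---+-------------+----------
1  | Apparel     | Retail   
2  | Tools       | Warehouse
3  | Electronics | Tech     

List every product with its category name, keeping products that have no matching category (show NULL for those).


LEFT JOIN keeps every row from products (the left table); where category_id has no match in categories, the category columns become NULL. Walk through each product:
  - product 1 (Desk): category_id=2 -> matches Tools
  - product 2 (Speaker): category_id=2 -> matches Tools
  - product 3 (Webcam): category_id=1 -> matches Apparel
  - product 4 (Router): category_id=1 -> matches Apparel
  - product 5 (Cable): category_id=2 -> matches Tools
  - product 6 (Phone): category_id=NULL, no match -> kept with NULL
  - product 7 (Charger): category_id=NULL, no match -> kept with NULL
  - product 8 (Camera): category_id=3 -> matches Electronics
  - product 9 (Headphones): category_id=2 -> matches Tools
All 9 rows appear; 2 have NULL category.

SQL:
SELECT a.name, b.name AS category
FROM products a
LEFT JOIN categories b ON a.category_id = b.id

Result:
name       | category   
-----------+------------
Desk       | Tools      
Speaker    | Tools      
Webcam     | Apparel    
Router     | Apparel    
Cable      | Tools      
Phone      | NULL       
Charger    | NULL       
Camera     | Electronics
Headphones | Tools      
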